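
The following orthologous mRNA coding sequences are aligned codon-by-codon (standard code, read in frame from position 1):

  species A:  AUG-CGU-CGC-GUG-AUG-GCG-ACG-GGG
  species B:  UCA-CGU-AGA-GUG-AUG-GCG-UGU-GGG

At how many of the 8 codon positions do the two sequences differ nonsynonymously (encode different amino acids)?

2

Codon 1: AUG Met / UCA Ser — nonsynonymous.
Codon 2: CGU Arg / CGU Arg — identical.
Codon 3: CGC Arg / AGA Arg — synonymous.
Codon 4: GUG Val / GUG Val — identical.
Codon 5: AUG Met / AUG Met — identical.
Codon 6: GCG Ala / GCG Ala — identical.
Codon 7: ACG Thr / UGU Cys — nonsynonymous.
Codon 8: GGG Gly / GGG Gly — identical.
Nonsynonymous differences: 2.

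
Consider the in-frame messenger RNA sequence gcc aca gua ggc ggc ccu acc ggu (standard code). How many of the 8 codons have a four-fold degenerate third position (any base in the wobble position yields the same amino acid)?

8

Codon 1 GCC (Ala): third position 4-fold.
Codon 2 ACA (Thr): third position 4-fold.
Codon 3 GUA (Val): third position 4-fold.
Codon 4 GGC (Gly): third position 4-fold.
Codon 5 GGC (Gly): third position 4-fold.
Codon 6 CCU (Pro): third position 4-fold.
Codon 7 ACC (Thr): third position 4-fold.
Codon 8 GGU (Gly): third position 4-fold.
Four-fold degenerate third positions: 8.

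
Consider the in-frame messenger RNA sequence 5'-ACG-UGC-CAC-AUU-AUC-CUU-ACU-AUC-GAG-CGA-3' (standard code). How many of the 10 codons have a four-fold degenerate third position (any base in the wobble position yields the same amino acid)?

4

Codon 1 ACG (Thr): third position 4-fold.
Codon 2 UGC (Cys): third position 2-fold.
Codon 3 CAC (His): third position 2-fold.
Codon 4 AUU (Ile): third position 3-fold.
Codon 5 AUC (Ile): third position 3-fold.
Codon 6 CUU (Leu): third position 4-fold.
Codon 7 ACU (Thr): third position 4-fold.
Codon 8 AUC (Ile): third position 3-fold.
Codon 9 GAG (Glu): third position 2-fold.
Codon 10 CGA (Arg): third position 4-fold.
Four-fold degenerate third positions: 4.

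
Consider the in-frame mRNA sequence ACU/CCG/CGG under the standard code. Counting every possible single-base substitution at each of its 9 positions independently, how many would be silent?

Codon 1 (ACU, Thr): 3 synonymous substitutions.
Codon 2 (CCG, Pro): 3 synonymous substitutions.
Codon 3 (CGG, Arg): 4 synonymous substitutions.
Total: 3 + 3 + 4 = 10.

10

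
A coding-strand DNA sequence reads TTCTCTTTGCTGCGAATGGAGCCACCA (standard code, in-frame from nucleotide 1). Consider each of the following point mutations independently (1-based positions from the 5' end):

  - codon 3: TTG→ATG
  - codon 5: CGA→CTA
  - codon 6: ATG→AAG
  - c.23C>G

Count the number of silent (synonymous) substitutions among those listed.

0

Codon 3: TTG (Leu) → ATG (Met) — missense.
Codon 5: CGA (Arg) → CTA (Leu) — missense.
Codon 6: ATG (Met) → AAG (Lys) — missense.
Codon 8: CCA (Pro) → CGA (Arg) — missense.
Synonymous: 0 of 4.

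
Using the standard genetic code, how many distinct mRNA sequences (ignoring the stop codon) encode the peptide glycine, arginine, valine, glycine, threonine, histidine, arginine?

18432

Gly: 4 codons.
Arg: 6 codons.
Val: 4 codons.
Gly: 4 codons.
Thr: 4 codons.
His: 2 codons.
Arg: 6 codons.
4 × 6 × 4 × 4 × 4 × 2 × 6 = 18432.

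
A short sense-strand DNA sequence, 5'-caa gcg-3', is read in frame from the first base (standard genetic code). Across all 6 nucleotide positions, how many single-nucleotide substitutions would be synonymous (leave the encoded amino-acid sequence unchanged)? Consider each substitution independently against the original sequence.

4

Codon 1 (CAA, Gln): 1 synonymous substitution.
Codon 2 (GCG, Ala): 3 synonymous substitutions.
Total: 1 + 3 = 4.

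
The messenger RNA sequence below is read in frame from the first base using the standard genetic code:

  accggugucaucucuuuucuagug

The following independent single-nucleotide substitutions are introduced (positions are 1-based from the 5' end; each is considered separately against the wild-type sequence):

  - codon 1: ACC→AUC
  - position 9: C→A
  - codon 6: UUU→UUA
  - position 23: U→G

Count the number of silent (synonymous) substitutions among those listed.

Codon 1: ACC (Thr) → AUC (Ile) — missense.
Codon 3: GUC (Val) → GUA (Val) — synonymous.
Codon 6: UUU (Phe) → UUA (Leu) — missense.
Codon 8: GUG (Val) → GGG (Gly) — missense.
Synonymous: 1 of 4.

1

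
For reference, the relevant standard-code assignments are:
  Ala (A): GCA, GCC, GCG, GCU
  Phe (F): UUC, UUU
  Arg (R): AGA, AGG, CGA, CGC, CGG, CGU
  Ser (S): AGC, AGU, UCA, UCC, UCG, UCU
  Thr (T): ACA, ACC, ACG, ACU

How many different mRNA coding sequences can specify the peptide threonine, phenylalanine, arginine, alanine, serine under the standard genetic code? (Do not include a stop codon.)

1152

Thr: 4 codons.
Phe: 2 codons.
Arg: 6 codons.
Ala: 4 codons.
Ser: 6 codons.
4 × 2 × 6 × 4 × 6 = 1152.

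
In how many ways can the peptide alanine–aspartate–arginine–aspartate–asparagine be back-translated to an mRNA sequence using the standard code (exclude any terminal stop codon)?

Ala: 4 codons.
Asp: 2 codons.
Arg: 6 codons.
Asp: 2 codons.
Asn: 2 codons.
4 × 2 × 6 × 2 × 2 = 192.

192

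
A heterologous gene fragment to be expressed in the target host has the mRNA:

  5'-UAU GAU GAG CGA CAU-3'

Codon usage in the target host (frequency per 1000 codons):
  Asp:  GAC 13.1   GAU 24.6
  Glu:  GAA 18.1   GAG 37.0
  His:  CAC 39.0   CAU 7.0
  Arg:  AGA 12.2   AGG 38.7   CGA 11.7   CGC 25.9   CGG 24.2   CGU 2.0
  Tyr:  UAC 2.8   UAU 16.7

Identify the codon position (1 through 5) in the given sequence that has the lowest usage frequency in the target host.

5

Codon 1 UAU (Tyr): 16.7 per 1000.
Codon 2 GAU (Asp): 24.6 per 1000.
Codon 3 GAG (Glu): 37.0 per 1000.
Codon 4 CGA (Arg): 11.7 per 1000.
Codon 5 CAU (His): 7.0 per 1000.
Lowest frequency is 7.0 at codon 5.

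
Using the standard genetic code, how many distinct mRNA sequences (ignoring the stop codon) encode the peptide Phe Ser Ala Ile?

144

Phe: 2 codons.
Ser: 6 codons.
Ala: 4 codons.
Ile: 3 codons.
2 × 6 × 4 × 3 = 144.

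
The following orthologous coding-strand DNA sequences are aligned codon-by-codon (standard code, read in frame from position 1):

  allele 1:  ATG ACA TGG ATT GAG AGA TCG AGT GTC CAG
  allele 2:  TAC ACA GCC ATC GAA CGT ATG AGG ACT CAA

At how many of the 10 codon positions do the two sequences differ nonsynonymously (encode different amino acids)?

5

Codon 1: ATG Met / TAC Tyr — nonsynonymous.
Codon 2: ACA Thr / ACA Thr — identical.
Codon 3: TGG Trp / GCC Ala — nonsynonymous.
Codon 4: ATT Ile / ATC Ile — synonymous.
Codon 5: GAG Glu / GAA Glu — synonymous.
Codon 6: AGA Arg / CGT Arg — synonymous.
Codon 7: TCG Ser / ATG Met — nonsynonymous.
Codon 8: AGT Ser / AGG Arg — nonsynonymous.
Codon 9: GTC Val / ACT Thr — nonsynonymous.
Codon 10: CAG Gln / CAA Gln — synonymous.
Nonsynonymous differences: 5.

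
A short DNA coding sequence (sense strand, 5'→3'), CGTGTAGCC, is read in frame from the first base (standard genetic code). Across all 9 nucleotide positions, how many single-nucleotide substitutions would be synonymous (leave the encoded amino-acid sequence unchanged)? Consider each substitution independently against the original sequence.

Codon 1 (CGT, Arg): 3 synonymous substitutions.
Codon 2 (GTA, Val): 3 synonymous substitutions.
Codon 3 (GCC, Ala): 3 synonymous substitutions.
Total: 3 + 3 + 3 = 9.

9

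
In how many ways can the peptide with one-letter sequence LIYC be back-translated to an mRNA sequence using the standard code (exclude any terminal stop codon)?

Leu: 6 codons.
Ile: 3 codons.
Tyr: 2 codons.
Cys: 2 codons.
6 × 3 × 2 × 2 = 72.

72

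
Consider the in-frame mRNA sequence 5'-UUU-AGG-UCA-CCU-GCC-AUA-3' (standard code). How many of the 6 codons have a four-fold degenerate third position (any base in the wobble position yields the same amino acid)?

Codon 1 UUU (Phe): third position 2-fold.
Codon 2 AGG (Arg): third position 2-fold.
Codon 3 UCA (Ser): third position 4-fold.
Codon 4 CCU (Pro): third position 4-fold.
Codon 5 GCC (Ala): third position 4-fold.
Codon 6 AUA (Ile): third position 3-fold.
Four-fold degenerate third positions: 3.

3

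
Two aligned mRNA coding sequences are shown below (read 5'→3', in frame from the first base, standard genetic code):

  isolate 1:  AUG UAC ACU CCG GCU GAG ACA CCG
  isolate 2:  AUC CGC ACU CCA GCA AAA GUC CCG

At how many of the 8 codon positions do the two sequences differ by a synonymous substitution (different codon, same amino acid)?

Codon 1: AUG Met / AUC Ile — nonsynonymous.
Codon 2: UAC Tyr / CGC Arg — nonsynonymous.
Codon 3: ACU Thr / ACU Thr — identical.
Codon 4: CCG Pro / CCA Pro — synonymous.
Codon 5: GCU Ala / GCA Ala — synonymous.
Codon 6: GAG Glu / AAA Lys — nonsynonymous.
Codon 7: ACA Thr / GUC Val — nonsynonymous.
Codon 8: CCG Pro / CCG Pro — identical.
Synonymous differences: 2.

2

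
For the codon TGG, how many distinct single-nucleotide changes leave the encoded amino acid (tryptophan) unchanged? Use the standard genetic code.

Position 1: none → 0 synonymous.
Position 2: none → 0 synonymous.
Position 3: none → 0 synonymous.
Total: 0 + 0 + 0 = 0.

0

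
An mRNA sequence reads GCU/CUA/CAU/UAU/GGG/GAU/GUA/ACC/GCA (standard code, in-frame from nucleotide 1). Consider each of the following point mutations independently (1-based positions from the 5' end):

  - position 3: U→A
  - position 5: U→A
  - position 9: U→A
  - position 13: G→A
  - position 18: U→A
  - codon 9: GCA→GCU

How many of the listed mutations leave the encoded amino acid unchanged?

Codon 1: GCU (Ala) → GCA (Ala) — synonymous.
Codon 2: CUA (Leu) → CAA (Gln) — missense.
Codon 3: CAU (His) → CAA (Gln) — missense.
Codon 5: GGG (Gly) → AGG (Arg) — missense.
Codon 6: GAU (Asp) → GAA (Glu) — missense.
Codon 9: GCA (Ala) → GCU (Ala) — synonymous.
Synonymous: 2 of 6.

2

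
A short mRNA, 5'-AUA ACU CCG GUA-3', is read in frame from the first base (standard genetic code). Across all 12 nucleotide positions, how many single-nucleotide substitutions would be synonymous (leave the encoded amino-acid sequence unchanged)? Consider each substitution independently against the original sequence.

Codon 1 (AUA, Ile): 2 synonymous substitutions.
Codon 2 (ACU, Thr): 3 synonymous substitutions.
Codon 3 (CCG, Pro): 3 synonymous substitutions.
Codon 4 (GUA, Val): 3 synonymous substitutions.
Total: 2 + 3 + 3 + 3 = 11.

11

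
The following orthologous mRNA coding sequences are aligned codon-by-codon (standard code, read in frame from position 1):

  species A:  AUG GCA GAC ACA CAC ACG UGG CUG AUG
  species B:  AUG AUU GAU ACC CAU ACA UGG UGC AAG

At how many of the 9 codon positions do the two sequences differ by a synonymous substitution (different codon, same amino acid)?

Codon 1: AUG Met / AUG Met — identical.
Codon 2: GCA Ala / AUU Ile — nonsynonymous.
Codon 3: GAC Asp / GAU Asp — synonymous.
Codon 4: ACA Thr / ACC Thr — synonymous.
Codon 5: CAC His / CAU His — synonymous.
Codon 6: ACG Thr / ACA Thr — synonymous.
Codon 7: UGG Trp / UGG Trp — identical.
Codon 8: CUG Leu / UGC Cys — nonsynonymous.
Codon 9: AUG Met / AAG Lys — nonsynonymous.
Synonymous differences: 4.

4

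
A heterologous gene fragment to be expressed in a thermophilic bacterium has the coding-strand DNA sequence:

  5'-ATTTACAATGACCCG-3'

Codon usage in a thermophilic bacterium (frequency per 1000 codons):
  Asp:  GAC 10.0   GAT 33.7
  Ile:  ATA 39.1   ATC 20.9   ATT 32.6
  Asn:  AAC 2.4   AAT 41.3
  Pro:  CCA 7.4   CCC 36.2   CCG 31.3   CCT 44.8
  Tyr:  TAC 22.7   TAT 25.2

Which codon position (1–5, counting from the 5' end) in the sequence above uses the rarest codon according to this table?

4

Codon 1 ATT (Ile): 32.6 per 1000.
Codon 2 TAC (Tyr): 22.7 per 1000.
Codon 3 AAT (Asn): 41.3 per 1000.
Codon 4 GAC (Asp): 10.0 per 1000.
Codon 5 CCG (Pro): 31.3 per 1000.
Lowest frequency is 10.0 at codon 4.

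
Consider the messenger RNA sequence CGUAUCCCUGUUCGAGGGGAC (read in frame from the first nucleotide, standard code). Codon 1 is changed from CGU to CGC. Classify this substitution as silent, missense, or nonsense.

Position 3 falls in codon 1: CGU → Arg.
After the substitution the codon is CGC → Arg.
Both encode Arg, so the change is synonymous.

silent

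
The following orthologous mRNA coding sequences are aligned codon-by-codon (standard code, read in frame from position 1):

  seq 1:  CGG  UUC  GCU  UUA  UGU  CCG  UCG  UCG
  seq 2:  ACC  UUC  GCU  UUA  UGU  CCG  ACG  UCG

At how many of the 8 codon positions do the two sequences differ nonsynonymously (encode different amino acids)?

Codon 1: CGG Arg / ACC Thr — nonsynonymous.
Codon 2: UUC Phe / UUC Phe — identical.
Codon 3: GCU Ala / GCU Ala — identical.
Codon 4: UUA Leu / UUA Leu — identical.
Codon 5: UGU Cys / UGU Cys — identical.
Codon 6: CCG Pro / CCG Pro — identical.
Codon 7: UCG Ser / ACG Thr — nonsynonymous.
Codon 8: UCG Ser / UCG Ser — identical.
Nonsynonymous differences: 2.

2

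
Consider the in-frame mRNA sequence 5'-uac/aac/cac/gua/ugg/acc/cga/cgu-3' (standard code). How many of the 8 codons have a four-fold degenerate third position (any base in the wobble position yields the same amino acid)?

Codon 1 UAC (Tyr): third position 2-fold.
Codon 2 AAC (Asn): third position 2-fold.
Codon 3 CAC (His): third position 2-fold.
Codon 4 GUA (Val): third position 4-fold.
Codon 5 UGG (Trp): third position 1-fold.
Codon 6 ACC (Thr): third position 4-fold.
Codon 7 CGA (Arg): third position 4-fold.
Codon 8 CGU (Arg): third position 4-fold.
Four-fold degenerate third positions: 4.

4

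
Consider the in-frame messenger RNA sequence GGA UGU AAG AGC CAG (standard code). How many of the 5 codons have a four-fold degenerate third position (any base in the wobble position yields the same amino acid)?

1

Codon 1 GGA (Gly): third position 4-fold.
Codon 2 UGU (Cys): third position 2-fold.
Codon 3 AAG (Lys): third position 2-fold.
Codon 4 AGC (Ser): third position 2-fold.
Codon 5 CAG (Gln): third position 2-fold.
Four-fold degenerate third positions: 1.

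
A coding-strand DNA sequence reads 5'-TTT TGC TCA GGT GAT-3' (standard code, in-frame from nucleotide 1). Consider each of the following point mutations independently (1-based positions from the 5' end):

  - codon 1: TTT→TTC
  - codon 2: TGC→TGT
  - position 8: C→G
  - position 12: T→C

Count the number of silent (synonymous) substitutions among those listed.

3

Codon 1: TTT (Phe) → TTC (Phe) — synonymous.
Codon 2: TGC (Cys) → TGT (Cys) — synonymous.
Codon 3: TCA (Ser) → TGA (Stop) — nonsense.
Codon 4: GGT (Gly) → GGC (Gly) — synonymous.
Synonymous: 3 of 4.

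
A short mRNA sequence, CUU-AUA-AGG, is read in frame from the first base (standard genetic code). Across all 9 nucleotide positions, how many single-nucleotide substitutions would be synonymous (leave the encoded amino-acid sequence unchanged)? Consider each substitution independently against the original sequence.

7

Codon 1 (CUU, Leu): 3 synonymous substitutions.
Codon 2 (AUA, Ile): 2 synonymous substitutions.
Codon 3 (AGG, Arg): 2 synonymous substitutions.
Total: 3 + 2 + 2 = 7.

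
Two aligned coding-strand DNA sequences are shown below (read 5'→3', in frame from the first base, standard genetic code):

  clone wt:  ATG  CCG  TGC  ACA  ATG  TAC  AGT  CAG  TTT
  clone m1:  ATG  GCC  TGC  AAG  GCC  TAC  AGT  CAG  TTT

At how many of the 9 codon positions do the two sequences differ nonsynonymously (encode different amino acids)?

3

Codon 1: ATG Met / ATG Met — identical.
Codon 2: CCG Pro / GCC Ala — nonsynonymous.
Codon 3: TGC Cys / TGC Cys — identical.
Codon 4: ACA Thr / AAG Lys — nonsynonymous.
Codon 5: ATG Met / GCC Ala — nonsynonymous.
Codon 6: TAC Tyr / TAC Tyr — identical.
Codon 7: AGT Ser / AGT Ser — identical.
Codon 8: CAG Gln / CAG Gln — identical.
Codon 9: TTT Phe / TTT Phe — identical.
Nonsynonymous differences: 3.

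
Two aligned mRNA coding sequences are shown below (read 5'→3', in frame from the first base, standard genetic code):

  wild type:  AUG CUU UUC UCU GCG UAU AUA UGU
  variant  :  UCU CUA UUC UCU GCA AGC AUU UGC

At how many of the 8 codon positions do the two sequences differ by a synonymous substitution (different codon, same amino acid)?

4

Codon 1: AUG Met / UCU Ser — nonsynonymous.
Codon 2: CUU Leu / CUA Leu — synonymous.
Codon 3: UUC Phe / UUC Phe — identical.
Codon 4: UCU Ser / UCU Ser — identical.
Codon 5: GCG Ala / GCA Ala — synonymous.
Codon 6: UAU Tyr / AGC Ser — nonsynonymous.
Codon 7: AUA Ile / AUU Ile — synonymous.
Codon 8: UGU Cys / UGC Cys — synonymous.
Synonymous differences: 4.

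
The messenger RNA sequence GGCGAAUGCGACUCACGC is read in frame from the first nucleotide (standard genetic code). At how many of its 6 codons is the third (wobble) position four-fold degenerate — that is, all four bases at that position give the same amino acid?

3

Codon 1 GGC (Gly): third position 4-fold.
Codon 2 GAA (Glu): third position 2-fold.
Codon 3 UGC (Cys): third position 2-fold.
Codon 4 GAC (Asp): third position 2-fold.
Codon 5 UCA (Ser): third position 4-fold.
Codon 6 CGC (Arg): third position 4-fold.
Four-fold degenerate third positions: 3.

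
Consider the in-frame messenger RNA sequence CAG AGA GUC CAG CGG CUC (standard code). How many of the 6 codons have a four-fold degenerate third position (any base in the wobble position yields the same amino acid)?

3

Codon 1 CAG (Gln): third position 2-fold.
Codon 2 AGA (Arg): third position 2-fold.
Codon 3 GUC (Val): third position 4-fold.
Codon 4 CAG (Gln): third position 2-fold.
Codon 5 CGG (Arg): third position 4-fold.
Codon 6 CUC (Leu): third position 4-fold.
Four-fold degenerate third positions: 3.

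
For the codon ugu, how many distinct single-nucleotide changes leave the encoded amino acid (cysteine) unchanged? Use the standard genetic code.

1

Position 1: none → 0 synonymous.
Position 2: none → 0 synonymous.
Position 3: UGC → 1 synonymous.
Total: 0 + 0 + 1 = 1.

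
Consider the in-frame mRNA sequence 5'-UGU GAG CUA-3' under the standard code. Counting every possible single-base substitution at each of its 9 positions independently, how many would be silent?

Codon 1 (UGU, Cys): 1 synonymous substitution.
Codon 2 (GAG, Glu): 1 synonymous substitution.
Codon 3 (CUA, Leu): 4 synonymous substitutions.
Total: 1 + 1 + 4 = 6.

6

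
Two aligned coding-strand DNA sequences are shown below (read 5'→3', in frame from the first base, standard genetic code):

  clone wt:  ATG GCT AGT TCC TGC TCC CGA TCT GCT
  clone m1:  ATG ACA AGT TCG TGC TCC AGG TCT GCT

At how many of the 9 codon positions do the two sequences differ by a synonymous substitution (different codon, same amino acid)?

2

Codon 1: ATG Met / ATG Met — identical.
Codon 2: GCT Ala / ACA Thr — nonsynonymous.
Codon 3: AGT Ser / AGT Ser — identical.
Codon 4: TCC Ser / TCG Ser — synonymous.
Codon 5: TGC Cys / TGC Cys — identical.
Codon 6: TCC Ser / TCC Ser — identical.
Codon 7: CGA Arg / AGG Arg — synonymous.
Codon 8: TCT Ser / TCT Ser — identical.
Codon 9: GCT Ala / GCT Ala — identical.
Synonymous differences: 2.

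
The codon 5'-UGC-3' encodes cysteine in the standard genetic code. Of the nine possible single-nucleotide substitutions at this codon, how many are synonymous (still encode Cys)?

1

Position 1: none → 0 synonymous.
Position 2: none → 0 synonymous.
Position 3: UGU → 1 synonymous.
Total: 0 + 0 + 1 = 1.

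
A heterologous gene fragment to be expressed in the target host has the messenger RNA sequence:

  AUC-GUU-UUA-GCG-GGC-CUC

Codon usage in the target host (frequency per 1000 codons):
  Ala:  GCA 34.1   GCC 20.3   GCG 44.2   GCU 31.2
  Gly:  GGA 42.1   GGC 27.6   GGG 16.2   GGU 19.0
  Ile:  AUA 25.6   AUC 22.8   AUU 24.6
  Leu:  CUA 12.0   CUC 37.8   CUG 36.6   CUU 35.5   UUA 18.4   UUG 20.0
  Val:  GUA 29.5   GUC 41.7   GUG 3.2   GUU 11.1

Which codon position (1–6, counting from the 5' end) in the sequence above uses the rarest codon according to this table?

2

Codon 1 AUC (Ile): 22.8 per 1000.
Codon 2 GUU (Val): 11.1 per 1000.
Codon 3 UUA (Leu): 18.4 per 1000.
Codon 4 GCG (Ala): 44.2 per 1000.
Codon 5 GGC (Gly): 27.6 per 1000.
Codon 6 CUC (Leu): 37.8 per 1000.
Lowest frequency is 11.1 at codon 2.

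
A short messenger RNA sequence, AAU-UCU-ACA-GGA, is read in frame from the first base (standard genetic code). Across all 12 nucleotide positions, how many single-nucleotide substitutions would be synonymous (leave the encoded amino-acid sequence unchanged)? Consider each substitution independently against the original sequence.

10

Codon 1 (AAU, Asn): 1 synonymous substitution.
Codon 2 (UCU, Ser): 3 synonymous substitutions.
Codon 3 (ACA, Thr): 3 synonymous substitutions.
Codon 4 (GGA, Gly): 3 synonymous substitutions.
Total: 1 + 3 + 3 + 3 = 10.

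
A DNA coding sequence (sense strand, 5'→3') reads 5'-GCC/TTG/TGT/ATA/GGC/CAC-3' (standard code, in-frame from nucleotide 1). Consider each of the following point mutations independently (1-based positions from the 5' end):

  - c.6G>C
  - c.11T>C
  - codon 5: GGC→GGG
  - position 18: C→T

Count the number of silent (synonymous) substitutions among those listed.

2

Codon 2: TTG (Leu) → TTC (Phe) — missense.
Codon 4: ATA (Ile) → ACA (Thr) — missense.
Codon 5: GGC (Gly) → GGG (Gly) — synonymous.
Codon 6: CAC (His) → CAT (His) — synonymous.
Synonymous: 2 of 4.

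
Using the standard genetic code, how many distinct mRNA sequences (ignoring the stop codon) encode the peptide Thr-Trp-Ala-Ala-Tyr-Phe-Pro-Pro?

4096

Thr: 4 codons.
Trp: 1 codon.
Ala: 4 codons.
Ala: 4 codons.
Tyr: 2 codons.
Phe: 2 codons.
Pro: 4 codons.
Pro: 4 codons.
4 × 1 × 4 × 4 × 2 × 2 × 4 × 4 = 4096.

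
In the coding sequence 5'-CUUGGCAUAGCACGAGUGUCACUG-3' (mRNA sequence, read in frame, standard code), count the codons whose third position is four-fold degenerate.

7

Codon 1 CUU (Leu): third position 4-fold.
Codon 2 GGC (Gly): third position 4-fold.
Codon 3 AUA (Ile): third position 3-fold.
Codon 4 GCA (Ala): third position 4-fold.
Codon 5 CGA (Arg): third position 4-fold.
Codon 6 GUG (Val): third position 4-fold.
Codon 7 UCA (Ser): third position 4-fold.
Codon 8 CUG (Leu): third position 4-fold.
Four-fold degenerate third positions: 7.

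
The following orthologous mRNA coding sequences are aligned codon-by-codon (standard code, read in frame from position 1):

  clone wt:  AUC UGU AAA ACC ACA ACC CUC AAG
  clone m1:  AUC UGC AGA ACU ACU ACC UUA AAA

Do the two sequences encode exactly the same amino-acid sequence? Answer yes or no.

no

Codon 1: AUC Ile / AUC Ile — identical.
Codon 2: UGU Cys / UGC Cys — synonymous.
Codon 3: AAA Lys / AGA Arg — nonsynonymous.
Codon 4: ACC Thr / ACU Thr — synonymous.
Codon 5: ACA Thr / ACU Thr — synonymous.
Codon 6: ACC Thr / ACC Thr — identical.
Codon 7: CUC Leu / UUA Leu — synonymous.
Codon 8: AAG Lys / AAA Lys — synonymous.
Nonsynonymous differences: 1 → different protein.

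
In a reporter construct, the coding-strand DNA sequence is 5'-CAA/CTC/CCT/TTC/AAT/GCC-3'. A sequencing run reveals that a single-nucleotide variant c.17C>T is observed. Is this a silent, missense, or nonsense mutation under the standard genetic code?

Position 17 falls in codon 6: GCC → Ala.
After the substitution the codon is GTC → Val.
Ala ≠ Val, so this is a missense mutation.

missense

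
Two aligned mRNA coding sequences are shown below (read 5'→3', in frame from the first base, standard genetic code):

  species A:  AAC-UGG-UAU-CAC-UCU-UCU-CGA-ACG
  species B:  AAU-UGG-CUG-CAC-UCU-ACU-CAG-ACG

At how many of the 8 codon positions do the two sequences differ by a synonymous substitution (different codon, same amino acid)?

1

Codon 1: AAC Asn / AAU Asn — synonymous.
Codon 2: UGG Trp / UGG Trp — identical.
Codon 3: UAU Tyr / CUG Leu — nonsynonymous.
Codon 4: CAC His / CAC His — identical.
Codon 5: UCU Ser / UCU Ser — identical.
Codon 6: UCU Ser / ACU Thr — nonsynonymous.
Codon 7: CGA Arg / CAG Gln — nonsynonymous.
Codon 8: ACG Thr / ACG Thr — identical.
Synonymous differences: 1.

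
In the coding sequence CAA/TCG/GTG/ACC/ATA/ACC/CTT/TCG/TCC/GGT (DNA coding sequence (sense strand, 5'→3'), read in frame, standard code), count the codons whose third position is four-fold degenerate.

Codon 1 CAA (Gln): third position 2-fold.
Codon 2 TCG (Ser): third position 4-fold.
Codon 3 GTG (Val): third position 4-fold.
Codon 4 ACC (Thr): third position 4-fold.
Codon 5 ATA (Ile): third position 3-fold.
Codon 6 ACC (Thr): third position 4-fold.
Codon 7 CTT (Leu): third position 4-fold.
Codon 8 TCG (Ser): third position 4-fold.
Codon 9 TCC (Ser): third position 4-fold.
Codon 10 GGT (Gly): third position 4-fold.
Four-fold degenerate third positions: 8.

8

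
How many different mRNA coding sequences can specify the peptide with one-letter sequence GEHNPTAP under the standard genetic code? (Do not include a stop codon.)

8192

Gly: 4 codons.
Glu: 2 codons.
His: 2 codons.
Asn: 2 codons.
Pro: 4 codons.
Thr: 4 codons.
Ala: 4 codons.
Pro: 4 codons.
4 × 2 × 2 × 2 × 4 × 4 × 4 × 4 = 8192.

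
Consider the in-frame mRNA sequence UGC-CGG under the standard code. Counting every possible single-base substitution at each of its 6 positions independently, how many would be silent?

Codon 1 (UGC, Cys): 1 synonymous substitution.
Codon 2 (CGG, Arg): 4 synonymous substitutions.
Total: 1 + 4 = 5.

5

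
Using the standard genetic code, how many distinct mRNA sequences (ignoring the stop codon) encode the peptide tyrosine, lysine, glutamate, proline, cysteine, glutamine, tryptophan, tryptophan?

Tyr: 2 codons.
Lys: 2 codons.
Glu: 2 codons.
Pro: 4 codons.
Cys: 2 codons.
Gln: 2 codons.
Trp: 1 codon.
Trp: 1 codon.
2 × 2 × 2 × 4 × 2 × 2 × 1 × 1 = 128.

128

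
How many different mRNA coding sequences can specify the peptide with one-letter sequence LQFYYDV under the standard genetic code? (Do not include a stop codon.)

768

Leu: 6 codons.
Gln: 2 codons.
Phe: 2 codons.
Tyr: 2 codons.
Tyr: 2 codons.
Asp: 2 codons.
Val: 4 codons.
6 × 2 × 2 × 2 × 2 × 2 × 4 = 768.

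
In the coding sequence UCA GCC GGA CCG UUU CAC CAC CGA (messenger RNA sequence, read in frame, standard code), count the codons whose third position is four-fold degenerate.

Codon 1 UCA (Ser): third position 4-fold.
Codon 2 GCC (Ala): third position 4-fold.
Codon 3 GGA (Gly): third position 4-fold.
Codon 4 CCG (Pro): third position 4-fold.
Codon 5 UUU (Phe): third position 2-fold.
Codon 6 CAC (His): third position 2-fold.
Codon 7 CAC (His): third position 2-fold.
Codon 8 CGA (Arg): third position 4-fold.
Four-fold degenerate third positions: 5.

5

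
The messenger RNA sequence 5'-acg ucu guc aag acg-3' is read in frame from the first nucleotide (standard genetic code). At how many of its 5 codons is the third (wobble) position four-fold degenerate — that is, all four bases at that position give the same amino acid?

Codon 1 ACG (Thr): third position 4-fold.
Codon 2 UCU (Ser): third position 4-fold.
Codon 3 GUC (Val): third position 4-fold.
Codon 4 AAG (Lys): third position 2-fold.
Codon 5 ACG (Thr): third position 4-fold.
Four-fold degenerate third positions: 4.

4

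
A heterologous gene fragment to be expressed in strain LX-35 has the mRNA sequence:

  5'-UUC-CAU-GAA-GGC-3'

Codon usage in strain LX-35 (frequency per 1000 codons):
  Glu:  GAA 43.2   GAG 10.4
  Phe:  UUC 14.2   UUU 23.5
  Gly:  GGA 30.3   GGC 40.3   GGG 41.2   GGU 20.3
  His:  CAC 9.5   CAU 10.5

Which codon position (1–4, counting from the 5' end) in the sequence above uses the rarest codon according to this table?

Codon 1 UUC (Phe): 14.2 per 1000.
Codon 2 CAU (His): 10.5 per 1000.
Codon 3 GAA (Glu): 43.2 per 1000.
Codon 4 GGC (Gly): 40.3 per 1000.
Lowest frequency is 10.5 at codon 2.

2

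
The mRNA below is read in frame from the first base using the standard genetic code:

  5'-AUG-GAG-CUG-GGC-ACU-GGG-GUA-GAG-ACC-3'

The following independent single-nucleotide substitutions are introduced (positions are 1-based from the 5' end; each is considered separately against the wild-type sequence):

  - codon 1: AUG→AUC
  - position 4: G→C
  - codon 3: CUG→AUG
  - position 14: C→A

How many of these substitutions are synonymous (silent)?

Codon 1: AUG (Met) → AUC (Ile) — missense.
Codon 2: GAG (Glu) → CAG (Gln) — missense.
Codon 3: CUG (Leu) → AUG (Met) — missense.
Codon 5: ACU (Thr) → AAU (Asn) — missense.
Synonymous: 0 of 4.

0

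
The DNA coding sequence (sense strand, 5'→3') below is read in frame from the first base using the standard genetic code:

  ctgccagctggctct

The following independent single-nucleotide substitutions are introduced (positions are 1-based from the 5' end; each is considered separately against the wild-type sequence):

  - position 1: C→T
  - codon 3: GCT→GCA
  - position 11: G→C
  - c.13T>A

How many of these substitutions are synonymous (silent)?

Codon 1: CTG (Leu) → TTG (Leu) — synonymous.
Codon 3: GCT (Ala) → GCA (Ala) — synonymous.
Codon 4: GGC (Gly) → GCC (Ala) — missense.
Codon 5: TCT (Ser) → ACT (Thr) — missense.
Synonymous: 2 of 4.

2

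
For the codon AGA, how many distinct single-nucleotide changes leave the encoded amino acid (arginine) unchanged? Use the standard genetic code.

2

Position 1: CGA → 1 synonymous.
Position 2: none → 0 synonymous.
Position 3: AGG → 1 synonymous.
Total: 1 + 0 + 1 = 2.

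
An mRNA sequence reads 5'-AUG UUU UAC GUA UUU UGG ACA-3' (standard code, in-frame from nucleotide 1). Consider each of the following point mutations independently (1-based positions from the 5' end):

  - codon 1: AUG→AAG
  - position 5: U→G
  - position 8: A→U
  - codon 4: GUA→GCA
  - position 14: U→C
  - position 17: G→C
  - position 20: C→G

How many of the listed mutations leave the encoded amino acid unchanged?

Codon 1: AUG (Met) → AAG (Lys) — missense.
Codon 2: UUU (Phe) → UGU (Cys) — missense.
Codon 3: UAC (Tyr) → UUC (Phe) — missense.
Codon 4: GUA (Val) → GCA (Ala) — missense.
Codon 5: UUU (Phe) → UCU (Ser) — missense.
Codon 6: UGG (Trp) → UCG (Ser) — missense.
Codon 7: ACA (Thr) → AGA (Arg) — missense.
Synonymous: 0 of 7.

0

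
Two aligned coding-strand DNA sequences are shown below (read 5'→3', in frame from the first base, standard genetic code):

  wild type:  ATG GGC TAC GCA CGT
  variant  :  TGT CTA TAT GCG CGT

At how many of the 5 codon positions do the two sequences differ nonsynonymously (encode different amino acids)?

2

Codon 1: ATG Met / TGT Cys — nonsynonymous.
Codon 2: GGC Gly / CTA Leu — nonsynonymous.
Codon 3: TAC Tyr / TAT Tyr — synonymous.
Codon 4: GCA Ala / GCG Ala — synonymous.
Codon 5: CGT Arg / CGT Arg — identical.
Nonsynonymous differences: 2.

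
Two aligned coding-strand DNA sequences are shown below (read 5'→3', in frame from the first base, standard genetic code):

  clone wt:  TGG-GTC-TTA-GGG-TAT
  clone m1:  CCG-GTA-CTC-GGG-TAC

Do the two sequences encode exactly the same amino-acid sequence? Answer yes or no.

Codon 1: TGG Trp / CCG Pro — nonsynonymous.
Codon 2: GTC Val / GTA Val — synonymous.
Codon 3: TTA Leu / CTC Leu — synonymous.
Codon 4: GGG Gly / GGG Gly — identical.
Codon 5: TAT Tyr / TAC Tyr — synonymous.
Nonsynonymous differences: 1 → different protein.

no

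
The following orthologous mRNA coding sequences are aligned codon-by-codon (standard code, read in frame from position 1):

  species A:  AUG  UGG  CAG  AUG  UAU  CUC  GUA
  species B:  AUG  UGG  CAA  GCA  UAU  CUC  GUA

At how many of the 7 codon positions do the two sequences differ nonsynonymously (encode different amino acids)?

Codon 1: AUG Met / AUG Met — identical.
Codon 2: UGG Trp / UGG Trp — identical.
Codon 3: CAG Gln / CAA Gln — synonymous.
Codon 4: AUG Met / GCA Ala — nonsynonymous.
Codon 5: UAU Tyr / UAU Tyr — identical.
Codon 6: CUC Leu / CUC Leu — identical.
Codon 7: GUA Val / GUA Val — identical.
Nonsynonymous differences: 1.

1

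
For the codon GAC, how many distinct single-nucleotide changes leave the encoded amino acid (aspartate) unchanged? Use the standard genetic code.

Position 1: none → 0 synonymous.
Position 2: none → 0 synonymous.
Position 3: GAU → 1 synonymous.
Total: 0 + 0 + 1 = 1.

1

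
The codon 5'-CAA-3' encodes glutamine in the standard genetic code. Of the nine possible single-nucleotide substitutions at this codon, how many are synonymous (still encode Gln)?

1

Position 1: none → 0 synonymous.
Position 2: none → 0 synonymous.
Position 3: CAG → 1 synonymous.
Total: 0 + 0 + 1 = 1.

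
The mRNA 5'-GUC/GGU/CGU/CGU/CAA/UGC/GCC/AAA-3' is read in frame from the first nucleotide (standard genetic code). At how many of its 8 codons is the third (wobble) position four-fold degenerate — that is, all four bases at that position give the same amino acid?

5

Codon 1 GUC (Val): third position 4-fold.
Codon 2 GGU (Gly): third position 4-fold.
Codon 3 CGU (Arg): third position 4-fold.
Codon 4 CGU (Arg): third position 4-fold.
Codon 5 CAA (Gln): third position 2-fold.
Codon 6 UGC (Cys): third position 2-fold.
Codon 7 GCC (Ala): third position 4-fold.
Codon 8 AAA (Lys): third position 2-fold.
Four-fold degenerate third positions: 5.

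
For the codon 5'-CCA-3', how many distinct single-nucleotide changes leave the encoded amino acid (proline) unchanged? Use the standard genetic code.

Position 1: none → 0 synonymous.
Position 2: none → 0 synonymous.
Position 3: CCU, CCC, CCG → 3 synonymous.
Total: 0 + 0 + 3 = 3.

3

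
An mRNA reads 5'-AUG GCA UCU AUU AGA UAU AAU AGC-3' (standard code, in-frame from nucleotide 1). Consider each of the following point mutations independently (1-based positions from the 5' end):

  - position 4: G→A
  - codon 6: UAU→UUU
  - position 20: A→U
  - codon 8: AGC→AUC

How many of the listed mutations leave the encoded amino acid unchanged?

Codon 2: GCA (Ala) → ACA (Thr) — missense.
Codon 6: UAU (Tyr) → UUU (Phe) — missense.
Codon 7: AAU (Asn) → AUU (Ile) — missense.
Codon 8: AGC (Ser) → AUC (Ile) — missense.
Synonymous: 0 of 4.

0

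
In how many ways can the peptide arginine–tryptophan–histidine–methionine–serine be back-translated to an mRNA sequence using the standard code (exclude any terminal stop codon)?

72

Arg: 6 codons.
Trp: 1 codon.
His: 2 codons.
Met: 1 codon.
Ser: 6 codons.
6 × 1 × 2 × 1 × 6 = 72.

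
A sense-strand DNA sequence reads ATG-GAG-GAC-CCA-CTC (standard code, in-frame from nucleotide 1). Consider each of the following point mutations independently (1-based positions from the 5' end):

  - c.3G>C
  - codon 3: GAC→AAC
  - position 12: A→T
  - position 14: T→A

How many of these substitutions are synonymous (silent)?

Codon 1: ATG (Met) → ATC (Ile) — missense.
Codon 3: GAC (Asp) → AAC (Asn) — missense.
Codon 4: CCA (Pro) → CCT (Pro) — synonymous.
Codon 5: CTC (Leu) → CAC (His) — missense.
Synonymous: 1 of 4.

1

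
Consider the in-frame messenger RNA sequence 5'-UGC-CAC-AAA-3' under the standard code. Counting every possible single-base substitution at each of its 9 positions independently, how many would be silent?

Codon 1 (UGC, Cys): 1 synonymous substitution.
Codon 2 (CAC, His): 1 synonymous substitution.
Codon 3 (AAA, Lys): 1 synonymous substitution.
Total: 1 + 1 + 1 = 3.

3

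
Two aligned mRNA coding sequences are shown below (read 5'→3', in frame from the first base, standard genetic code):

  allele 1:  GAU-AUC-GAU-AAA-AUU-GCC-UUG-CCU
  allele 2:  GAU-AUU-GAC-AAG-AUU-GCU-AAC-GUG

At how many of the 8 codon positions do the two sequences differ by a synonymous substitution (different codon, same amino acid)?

4

Codon 1: GAU Asp / GAU Asp — identical.
Codon 2: AUC Ile / AUU Ile — synonymous.
Codon 3: GAU Asp / GAC Asp — synonymous.
Codon 4: AAA Lys / AAG Lys — synonymous.
Codon 5: AUU Ile / AUU Ile — identical.
Codon 6: GCC Ala / GCU Ala — synonymous.
Codon 7: UUG Leu / AAC Asn — nonsynonymous.
Codon 8: CCU Pro / GUG Val — nonsynonymous.
Synonymous differences: 4.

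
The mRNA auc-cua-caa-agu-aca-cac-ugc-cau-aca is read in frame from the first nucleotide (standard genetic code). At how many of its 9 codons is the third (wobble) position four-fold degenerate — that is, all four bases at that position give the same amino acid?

Codon 1 AUC (Ile): third position 3-fold.
Codon 2 CUA (Leu): third position 4-fold.
Codon 3 CAA (Gln): third position 2-fold.
Codon 4 AGU (Ser): third position 2-fold.
Codon 5 ACA (Thr): third position 4-fold.
Codon 6 CAC (His): third position 2-fold.
Codon 7 UGC (Cys): third position 2-fold.
Codon 8 CAU (His): third position 2-fold.
Codon 9 ACA (Thr): third position 4-fold.
Four-fold degenerate third positions: 3.

3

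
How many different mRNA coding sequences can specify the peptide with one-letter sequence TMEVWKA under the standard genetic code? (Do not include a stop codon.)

256

Thr: 4 codons.
Met: 1 codon.
Glu: 2 codons.
Val: 4 codons.
Trp: 1 codon.
Lys: 2 codons.
Ala: 4 codons.
4 × 1 × 2 × 4 × 1 × 2 × 4 = 256.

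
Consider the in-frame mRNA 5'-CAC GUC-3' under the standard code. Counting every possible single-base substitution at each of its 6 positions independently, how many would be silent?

4

Codon 1 (CAC, His): 1 synonymous substitution.
Codon 2 (GUC, Val): 3 synonymous substitutions.
Total: 1 + 3 = 4.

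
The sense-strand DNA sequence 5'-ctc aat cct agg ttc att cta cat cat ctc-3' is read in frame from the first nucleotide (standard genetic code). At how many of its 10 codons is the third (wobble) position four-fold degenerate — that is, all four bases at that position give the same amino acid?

4

Codon 1 CTC (Leu): third position 4-fold.
Codon 2 AAT (Asn): third position 2-fold.
Codon 3 CCT (Pro): third position 4-fold.
Codon 4 AGG (Arg): third position 2-fold.
Codon 5 TTC (Phe): third position 2-fold.
Codon 6 ATT (Ile): third position 3-fold.
Codon 7 CTA (Leu): third position 4-fold.
Codon 8 CAT (His): third position 2-fold.
Codon 9 CAT (His): third position 2-fold.
Codon 10 CTC (Leu): third position 4-fold.
Four-fold degenerate third positions: 4.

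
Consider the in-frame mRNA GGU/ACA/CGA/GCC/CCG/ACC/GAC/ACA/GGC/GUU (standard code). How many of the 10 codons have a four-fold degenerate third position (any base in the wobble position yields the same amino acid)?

Codon 1 GGU (Gly): third position 4-fold.
Codon 2 ACA (Thr): third position 4-fold.
Codon 3 CGA (Arg): third position 4-fold.
Codon 4 GCC (Ala): third position 4-fold.
Codon 5 CCG (Pro): third position 4-fold.
Codon 6 ACC (Thr): third position 4-fold.
Codon 7 GAC (Asp): third position 2-fold.
Codon 8 ACA (Thr): third position 4-fold.
Codon 9 GGC (Gly): third position 4-fold.
Codon 10 GUU (Val): third position 4-fold.
Four-fold degenerate third positions: 9.

9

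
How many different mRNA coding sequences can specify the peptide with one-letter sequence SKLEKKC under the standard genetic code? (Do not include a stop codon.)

Ser: 6 codons.
Lys: 2 codons.
Leu: 6 codons.
Glu: 2 codons.
Lys: 2 codons.
Lys: 2 codons.
Cys: 2 codons.
6 × 2 × 6 × 2 × 2 × 2 × 2 = 1152.

1152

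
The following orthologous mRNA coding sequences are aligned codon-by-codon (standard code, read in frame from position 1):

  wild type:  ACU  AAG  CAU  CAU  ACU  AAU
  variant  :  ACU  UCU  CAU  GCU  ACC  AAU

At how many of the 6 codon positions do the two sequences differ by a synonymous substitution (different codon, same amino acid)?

Codon 1: ACU Thr / ACU Thr — identical.
Codon 2: AAG Lys / UCU Ser — nonsynonymous.
Codon 3: CAU His / CAU His — identical.
Codon 4: CAU His / GCU Ala — nonsynonymous.
Codon 5: ACU Thr / ACC Thr — synonymous.
Codon 6: AAU Asn / AAU Asn — identical.
Synonymous differences: 1.

1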